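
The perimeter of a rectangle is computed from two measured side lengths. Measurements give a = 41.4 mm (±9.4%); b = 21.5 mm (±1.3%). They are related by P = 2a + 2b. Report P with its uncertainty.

For a sum/difference, combine absolute errors in quadrature:
  (2·δa)² = 60.6;  (2·δb)² = 0.312
δP = √(60.9) = 7.80 mm
P = 126 mm.

126 ± 7.80 mm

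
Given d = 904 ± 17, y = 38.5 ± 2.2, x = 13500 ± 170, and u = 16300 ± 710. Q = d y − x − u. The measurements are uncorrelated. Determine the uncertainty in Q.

Let p = d·y = 34800. δp/p = √((1·δd/d)² + (1·δy/y)²) = √(0.000354 + 0.00327) = 0.0602, so δp = 2090.
Q = p − x − u: δQ = √(δp² + δx² + δu²) = √(4.38e+06 + 28900 + 5.04e+05) = 2220

2220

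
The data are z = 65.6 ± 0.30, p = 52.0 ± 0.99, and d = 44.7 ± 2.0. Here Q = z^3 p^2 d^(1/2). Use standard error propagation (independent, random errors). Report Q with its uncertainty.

(5.10 ± 0.236) × 10^9

Since Q is a product/quotient, work with relative uncertainties:
  (3·δz/z)² = (3×0.00457)² = 0.000188;  (2·δp/p)² = (2×0.0190)² = 0.00145;  (½·δd/d)² = (0.5×0.0447)² = 0.000500
δQ/Q = √(0.00214) = 0.0462
Q = 5.1e+09, so δQ = 0.0462 × 5.1e+09 = 2.36e+08.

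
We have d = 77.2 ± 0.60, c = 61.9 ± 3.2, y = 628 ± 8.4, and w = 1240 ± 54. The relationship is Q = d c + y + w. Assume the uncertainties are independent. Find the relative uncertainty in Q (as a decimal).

Let p = d·c = 4780. δp/p = √((1·δd/d)² + (1·δc/c)²) = √(6.04e-05 + 0.00267) = 0.0523, so δp = 250.
Q = p + y + w: δQ = √(δp² + δy² + δw²) = √(62400 + 70.6 + 2920) = 256
Q = 6650, so δQ/Q = 256/6650 = 0.0385.

0.0385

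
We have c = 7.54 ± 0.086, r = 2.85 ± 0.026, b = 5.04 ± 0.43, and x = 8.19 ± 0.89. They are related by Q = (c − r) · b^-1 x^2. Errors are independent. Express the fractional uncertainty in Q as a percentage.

23.4%

Let u = c − r = 4.69. δu = √(δc² + δr²) = √(0.00740 + 0.000676) = 0.0898, so δu/u = 0.0192.
Q is then a monomial in u, b, x:
δQ/Q = √((δu/u)² + (-1·δb/b)² + (2·δx/x)²) = √(0.000367 + 0.00728 + 0.0472) = 0.234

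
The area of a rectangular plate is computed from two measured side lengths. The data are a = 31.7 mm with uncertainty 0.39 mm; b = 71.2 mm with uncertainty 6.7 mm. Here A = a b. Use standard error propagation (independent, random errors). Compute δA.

214 mm^2

For a monomial A ∝ a, b, fractional errors add in quadrature:
  (1·δa/a)² = (1×0.0123)² = 0.000151;  (1·δb/b)² = (1×0.0941)² = 0.00886
δA/A = √(0.00901) = 0.0949
A = 2260 mm^2, so δA = 0.0949 × 2260 = 214 mm^2.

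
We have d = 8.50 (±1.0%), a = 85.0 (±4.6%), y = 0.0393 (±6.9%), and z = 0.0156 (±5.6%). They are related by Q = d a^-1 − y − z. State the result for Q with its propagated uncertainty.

0.0451 ± 0.00550

Let p = d·a^-1 = 0.100. δp/p = √((1·δd/d)² + (-1·δa/a)²) = √(0.000100 + 0.00212) = 0.0471, so δp = 0.00471.
Q = p − y − z: δQ = √(δp² + δy² + δz²) = √(2.22e-05 + 7.35e-06 + 7.63e-07) = 0.00550
Q = 0.0451.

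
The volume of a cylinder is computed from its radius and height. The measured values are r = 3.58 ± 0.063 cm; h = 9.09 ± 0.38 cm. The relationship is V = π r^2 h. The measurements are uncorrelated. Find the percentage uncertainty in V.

For a monomial V ∝ r^2, h, fractional errors add in quadrature:
  (2·δr/r)² = (2×0.0176)² = 0.00124;  (1·δh/h)² = (1×0.0418)² = 0.00175
δV/V = √(0.00299) = 0.0546

5.46%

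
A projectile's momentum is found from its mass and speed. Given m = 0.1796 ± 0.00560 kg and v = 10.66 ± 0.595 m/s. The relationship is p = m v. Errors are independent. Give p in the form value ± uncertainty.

1.915 ± 0.122 kg·m/s

Products/powers → add relative errors in quadrature, weighted by exponent:
  (1·δm/m)² = (1×0.0312)² = 0.000972;  (1·δv/v)² = (1×0.0558)² = 0.00312
δp/p = √(0.00409) = 0.0639
p = 1.915 kg·m/s, so δp = 0.0639 × 1.915 = 0.122 kg·m/s.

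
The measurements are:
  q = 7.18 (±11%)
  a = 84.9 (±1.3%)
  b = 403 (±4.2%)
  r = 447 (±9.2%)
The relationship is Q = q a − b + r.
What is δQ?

80.8

Let p = q·a = 610. δp/p = √((1·δq/q)² + (1·δa/a)²) = √(0.0121 + 0.000169) = 0.111, so δp = 67.5.
Q = p − b + r: δQ = √(δp² + δb² + δr²) = √(4560 + 286 + 1690) = 80.8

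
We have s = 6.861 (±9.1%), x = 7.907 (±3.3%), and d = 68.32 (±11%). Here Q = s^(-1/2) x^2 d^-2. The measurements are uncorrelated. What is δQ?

Products/powers → add relative errors in quadrature, weighted by exponent:
  (−½·δs/s)² = (-0.5×0.0910)² = 0.00207;  (2·δx/x)² = (2×0.0330)² = 0.00436;  (-2·δd/d)² = (-2×0.110)² = 0.0484
δQ/Q = √(0.0548) = 0.234
Q = 0.005114, so δQ = 0.234 × 0.005114 = 0.00120.

0.00120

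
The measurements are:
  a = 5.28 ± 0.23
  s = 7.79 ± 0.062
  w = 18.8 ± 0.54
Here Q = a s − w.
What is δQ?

1.90

Let p = a·s = 41.1. δp/p = √((1·δa/a)² + (1·δs/s)²) = √(0.00190 + 6.33e-05) = 0.0443, so δp = 1.82.
Q = p − w: δQ = √(δp² + δw²) = √(3.32 + 0.292) = 1.90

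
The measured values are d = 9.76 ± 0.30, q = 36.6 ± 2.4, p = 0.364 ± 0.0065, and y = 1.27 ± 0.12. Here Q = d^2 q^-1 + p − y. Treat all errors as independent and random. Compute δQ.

0.263

Let w = d^2·q^-1 = 2.60. δw/w = √((2·δd/d)² + (-1·δq/q)²) = √(0.00378 + 0.00430) = 0.0899, so δw = 0.234.
Q = w + p − y: δQ = √(δw² + δp² + δy²) = √(0.0547 + 4.22e-05 + 0.0144) = 0.263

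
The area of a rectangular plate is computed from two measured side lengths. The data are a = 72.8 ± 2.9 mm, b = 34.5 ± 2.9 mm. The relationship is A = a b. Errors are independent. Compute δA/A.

For a monomial A ∝ a, b, fractional errors add in quadrature:
  (1·δa/a)² = (1×0.0398)² = 0.00159;  (1·δb/b)² = (1×0.0841)² = 0.00707
δA/A = √(0.00865) = 0.0930

0.0930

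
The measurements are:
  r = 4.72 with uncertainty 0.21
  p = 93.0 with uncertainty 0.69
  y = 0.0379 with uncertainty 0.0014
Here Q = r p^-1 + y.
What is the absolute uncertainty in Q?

0.00268

Let w = r·p^-1 = 0.0508. δw/w = √((1·δr/r)² + (-1·δp/p)²) = √(0.00198 + 5.5e-05) = 0.0451, so δw = 0.00229.
Q = w + y: δQ = √(δw² + δy²) = √(5.24e-06 + 1.96e-06) = 0.00268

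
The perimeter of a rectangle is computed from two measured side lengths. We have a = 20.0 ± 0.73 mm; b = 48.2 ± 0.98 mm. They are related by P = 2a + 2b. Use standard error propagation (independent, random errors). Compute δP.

Each term contributes (cᵢ δxᵢ)² to (δP)²:
  (2·δa)² = 2.13;  (2·δb)² = 3.84
δP = √(5.97) = 2.44 mm

2.44 mm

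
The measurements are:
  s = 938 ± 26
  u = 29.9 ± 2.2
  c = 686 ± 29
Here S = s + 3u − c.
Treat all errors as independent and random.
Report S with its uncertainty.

For a sum/difference, combine absolute errors in quadrature:
  (δs)² = 676;  (3·δu)² = 43.6;  (δc)² = 841
δS = √(1560) = 39.5
S = 342.

342 ± 39.5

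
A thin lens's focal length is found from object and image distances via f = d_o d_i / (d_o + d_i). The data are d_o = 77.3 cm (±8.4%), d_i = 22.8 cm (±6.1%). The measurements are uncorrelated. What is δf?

0.895 cm

∂f/∂d_o = (d_i/(d_o+d_i))² = 0.0519;  ∂f/∂d_i = (d_o/(d_o+d_i))² = 0.596
δf = √((∂f/∂d_o · δd_o)² + (∂f/∂d_i · δd_i)²) = √(0.113 + 0.688) = 0.895 cm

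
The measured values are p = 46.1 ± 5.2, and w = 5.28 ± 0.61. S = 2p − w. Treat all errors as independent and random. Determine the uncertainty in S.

S is a linear combination, so absolute uncertainties add in quadrature:
  (2·δp)² = 108;  (δw)² = 0.372
δS = √(109) = 10.4

10.4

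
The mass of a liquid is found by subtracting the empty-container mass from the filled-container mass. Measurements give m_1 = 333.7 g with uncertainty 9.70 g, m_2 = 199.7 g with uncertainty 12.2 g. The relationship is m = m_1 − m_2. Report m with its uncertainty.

134.0 ± 15.6 g

For a sum/difference, combine absolute errors in quadrature:
  (δm_1)² = 94.1;  (δm_2)² = 149
δm = √(243) = 15.6 g
m = 134.0 g.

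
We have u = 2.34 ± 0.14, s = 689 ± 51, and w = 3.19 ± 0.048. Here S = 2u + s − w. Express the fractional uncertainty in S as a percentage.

S is a linear combination, so absolute uncertainties add in quadrature:
  (2·δu)² = 0.0784;  (δs)² = 2600;  (δw)² = 0.00230
δS = √(2600) = 51.0
S = 690, so δS/S = 51.0/690 = 0.0739.

7.39%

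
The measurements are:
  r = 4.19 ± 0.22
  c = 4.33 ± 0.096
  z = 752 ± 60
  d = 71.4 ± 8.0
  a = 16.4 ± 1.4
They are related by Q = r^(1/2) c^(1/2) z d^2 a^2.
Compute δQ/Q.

0.294

Relative error in a monomial: (δQ/Q)² = Σ (nᵢ · δxᵢ/xᵢ)².
  (½·δr/r)² = (0.5×0.0525)² = 0.000689;  (½·δc/c)² = (0.5×0.0222)² = 0.000123;  (1·δz/z)² = (1×0.0798)² = 0.00637;  (2·δd/d)² = (2×0.112)² = 0.0502;  (2·δa/a)² = (2×0.0854)² = 0.0291
δQ/Q = √(0.0865) = 0.294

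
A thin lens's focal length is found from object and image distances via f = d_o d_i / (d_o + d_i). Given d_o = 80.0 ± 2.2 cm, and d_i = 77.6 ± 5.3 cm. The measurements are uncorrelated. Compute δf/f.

0.0372

∂f/∂d_o = (d_i/(d_o+d_i))² = 0.242;  ∂f/∂d_i = (d_o/(d_o+d_i))² = 0.258
δf = √((∂f/∂d_o · δd_o)² + (∂f/∂d_i · δd_i)²) = √(0.284 + 1.87) = 1.47 cm
f = 39.4 cm, so δf/f = 1.47/39.4 = 0.0372.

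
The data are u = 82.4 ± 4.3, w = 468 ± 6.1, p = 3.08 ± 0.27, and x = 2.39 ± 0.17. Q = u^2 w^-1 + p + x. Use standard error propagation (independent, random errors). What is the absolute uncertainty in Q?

Let h = u^2·w^-1 = 14.5. δh/h = √((2·δu/u)² + (-1·δw/w)²) = √(0.0109 + 0.000170) = 0.105, so δh = 1.53.
Q = h + p + x: δQ = √(δh² + δp² + δx²) = √(2.33 + 0.0729 + 0.0289) = 1.56

1.56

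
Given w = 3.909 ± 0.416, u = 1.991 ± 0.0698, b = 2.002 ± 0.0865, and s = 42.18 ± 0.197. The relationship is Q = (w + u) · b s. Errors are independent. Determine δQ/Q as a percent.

Let h = w + u = 5.900. δh = √(δw² + δu²) = √(0.173 + 0.00487) = 0.422, so δh/h = 0.0715.
Q is then a monomial in h, b, s:
δQ/Q = √((δh/h)² + (1·δb/b)² + (1·δs/s)²) = √(0.00511 + 0.00187 + 2.18e-05) = 0.0837

8.37%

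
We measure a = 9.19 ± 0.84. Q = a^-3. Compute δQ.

For a monomial Q ∝ a^-3, fractional errors add in quadrature:
  (-3·δa/a)² = (-3×0.0914)² = 0.0752
δQ/Q = √(0.0752) = 0.274
Q = 0.00129, so δQ = 0.274 × 0.00129 = 0.000353.

0.000353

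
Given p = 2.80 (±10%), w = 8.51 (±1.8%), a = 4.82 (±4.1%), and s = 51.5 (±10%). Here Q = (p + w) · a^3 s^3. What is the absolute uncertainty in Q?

Let u = p + w = 11.3. δu = √(δp² + δw²) = √(0.0784 + 0.0235) = 0.319, so δu/u = 0.0282.
Q is then a monomial in u, a, s:
δQ/Q = √((δu/u)² + (3·δa/a)² + (3·δs/s)²) = √(0.000796 + 0.0151 + 0.0900) = 0.325
Q = 1.73e+08, so δQ = 0.325 × 1.73e+08 = 5.63e+07.

5.63e+07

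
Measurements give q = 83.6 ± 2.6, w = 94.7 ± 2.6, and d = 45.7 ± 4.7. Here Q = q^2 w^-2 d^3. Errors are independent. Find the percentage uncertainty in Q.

For a monomial Q ∝ q^2, w^-2, d^3, fractional errors add in quadrature:
  (2·δq/q)² = (2×0.0311)² = 0.00387;  (-2·δw/w)² = (-2×0.0275)² = 0.00302;  (3·δd/d)² = (3×0.103)² = 0.0952
δQ/Q = √(0.102) = 0.319

31.9%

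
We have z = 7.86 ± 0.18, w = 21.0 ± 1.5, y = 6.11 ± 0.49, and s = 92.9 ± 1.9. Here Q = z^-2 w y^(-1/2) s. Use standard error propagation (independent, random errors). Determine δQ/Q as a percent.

9.61%

For a monomial Q ∝ z^-2, w, y^(-1/2), s, fractional errors add in quadrature:
  (-2·δz/z)² = (-2×0.0229)² = 0.00210;  (1·δw/w)² = (1×0.0714)² = 0.00510;  (−½·δy/y)² = (-0.5×0.0802)² = 0.00161;  (1·δs/s)² = (1×0.0205)² = 0.000418
δQ/Q = √(0.00923) = 0.0961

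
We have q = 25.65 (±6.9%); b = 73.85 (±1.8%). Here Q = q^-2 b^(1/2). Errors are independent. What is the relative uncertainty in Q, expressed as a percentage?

13.8%

Each factor contributes (exponent × relative error)² to (δQ/Q)²:
  (-2·δq/q)² = (-2×0.0690)² = 0.0190;  (½·δb/b)² = (0.5×0.0180)² = 8.1e-05
δQ/Q = √(0.0191) = 0.138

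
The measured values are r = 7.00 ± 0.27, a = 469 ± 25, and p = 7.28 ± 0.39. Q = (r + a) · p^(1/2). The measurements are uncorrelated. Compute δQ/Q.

0.0590

Let u = r + a = 476. δu = √(δr² + δa²) = √(0.0729 + 625) = 25.0, so δu/u = 0.0525.
Q is then a monomial in u, p:
δQ/Q = √((δu/u)² + (½·δp/p)²) = √(0.00276 + 0.000717) = 0.0590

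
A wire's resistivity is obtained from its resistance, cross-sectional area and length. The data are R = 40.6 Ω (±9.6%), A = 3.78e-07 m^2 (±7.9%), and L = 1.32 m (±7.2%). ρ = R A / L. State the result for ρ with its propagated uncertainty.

(1.16 ± 0.167) × 10^-5 Ω·m

Each factor contributes (exponent × relative error)² to (δρ/ρ)²:
  (1·δR/R)² = (1×0.0960)² = 0.00922;  (1·δA/A)² = (1×0.0790)² = 0.00624;  (-1·δL/L)² = (-1×0.0720)² = 0.00518
δρ/ρ = √(0.0206) = 0.144
ρ = 1.16e-05 Ω·m, so δρ = 0.144 × 1.16e-05 = 1.67e-06 Ω·m.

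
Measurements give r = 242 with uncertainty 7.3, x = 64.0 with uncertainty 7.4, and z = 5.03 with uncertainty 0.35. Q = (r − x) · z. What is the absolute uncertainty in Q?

Let u = r − x = 178. δu = √(δr² + δx²) = √(53.3 + 54.8) = 10.4, so δu/u = 0.0584.
Q is then a monomial in u, z:
δQ/Q = √((δu/u)² + (1·δz/z)²) = √(0.00341 + 0.00484) = 0.0908
Q = 895, so δQ = 0.0908 × 895 = 81.3.

81.3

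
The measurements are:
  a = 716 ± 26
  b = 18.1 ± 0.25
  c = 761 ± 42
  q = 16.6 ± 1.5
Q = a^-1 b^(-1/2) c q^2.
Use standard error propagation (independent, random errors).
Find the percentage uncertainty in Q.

19.3%

For a monomial Q ∝ a^-1, b^(-1/2), c, q^2, fractional errors add in quadrature:
  (-1·δa/a)² = (-1×0.0363)² = 0.00132;  (−½·δb/b)² = (-0.5×0.0138)² = 4.77e-05;  (1·δc/c)² = (1×0.0552)² = 0.00305;  (2·δq/q)² = (2×0.0904)² = 0.0327
δQ/Q = √(0.0371) = 0.193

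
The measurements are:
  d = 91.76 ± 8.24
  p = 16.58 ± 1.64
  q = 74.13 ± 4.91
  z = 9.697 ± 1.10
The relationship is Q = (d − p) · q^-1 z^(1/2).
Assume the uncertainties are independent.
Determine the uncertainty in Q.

Let u = d − p = 75.18. δu = √(δd² + δp²) = √(67.9 + 2.69) = 8.40, so δu/u = 0.112.
Q is then a monomial in u, q, z:
δQ/Q = √((δu/u)² + (-1·δq/q)² + (½·δz/z)²) = √(0.0125 + 0.00439 + 0.00322) = 0.142
Q = 3.158, so δQ = 0.142 × 3.158 = 0.448.

0.448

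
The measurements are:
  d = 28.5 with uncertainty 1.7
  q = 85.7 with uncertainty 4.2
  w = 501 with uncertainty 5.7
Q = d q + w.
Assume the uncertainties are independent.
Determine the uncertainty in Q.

Let p = d·q = 2440. δp/p = √((1·δd/d)² + (1·δq/q)²) = √(0.00356 + 0.00240) = 0.0772, so δp = 189.
Q = p + w: δQ = √(δp² + δw²) = √(35600 + 32.5) = 189

189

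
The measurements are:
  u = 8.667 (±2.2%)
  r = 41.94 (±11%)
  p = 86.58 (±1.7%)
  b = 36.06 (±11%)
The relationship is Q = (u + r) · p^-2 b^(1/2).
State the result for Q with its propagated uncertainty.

0.04054 ± 0.00453

Let w = u + r = 50.61. δw = √(δu² + δr²) = √(0.0364 + 21.3) = 4.62, so δw/w = 0.0912.
Q is then a monomial in w, p, b:
δQ/Q = √((δw/w)² + (-2·δp/p)² + (½·δb/b)²) = √(0.00832 + 0.00116 + 0.00302) = 0.112
Q = 0.04054, so δQ = 0.112 × 0.04054 = 0.00453.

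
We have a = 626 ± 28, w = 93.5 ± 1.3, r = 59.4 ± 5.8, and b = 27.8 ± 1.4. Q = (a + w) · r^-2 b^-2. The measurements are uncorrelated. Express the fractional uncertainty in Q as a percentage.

Let u = a + w = 720. δu = √(δa² + δw²) = √(784 + 1.69) = 28.0, so δu/u = 0.0390.
Q is then a monomial in u, r, b:
δQ/Q = √((δu/u)² + (-2·δr/r)² + (-2·δb/b)²) = √(0.00152 + 0.0381 + 0.0101) = 0.223

22.3%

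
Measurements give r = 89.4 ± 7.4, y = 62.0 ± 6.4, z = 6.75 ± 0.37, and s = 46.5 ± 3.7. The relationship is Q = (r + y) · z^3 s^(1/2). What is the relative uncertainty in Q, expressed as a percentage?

Let u = r + y = 151. δu = √(δr² + δy²) = √(54.8 + 41.0) = 9.78, so δu/u = 0.0646.
Q is then a monomial in u, z, s:
δQ/Q = √((δu/u)² + (3·δz/z)² + (½·δs/s)²) = √(0.00418 + 0.0270 + 0.00158) = 0.181

18.1%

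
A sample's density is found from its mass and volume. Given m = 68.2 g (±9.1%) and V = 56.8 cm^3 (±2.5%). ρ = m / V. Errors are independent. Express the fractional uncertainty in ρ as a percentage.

9.44%

Each factor contributes (exponent × relative error)² to (δρ/ρ)²:
  (1·δm/m)² = (1×0.0910)² = 0.00828;  (-1·δV/V)² = (-1×0.0250)² = 0.000625
δρ/ρ = √(0.00891) = 0.0944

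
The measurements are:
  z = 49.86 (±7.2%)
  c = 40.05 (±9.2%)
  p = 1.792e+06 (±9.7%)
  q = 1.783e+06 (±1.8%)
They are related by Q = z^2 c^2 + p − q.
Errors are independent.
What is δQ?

9.48e+05

Let w = z^2·c^2 = 3.988e+06. δw/w = √((2·δz/z)² + (2·δc/c)²) = √(0.0207 + 0.0339) = 0.234, so δw = 9.32e+05.
Q = w + p − q: δQ = √(δw² + δp² + δq²) = √(8.68e+11 + 3.02e+10 + 1.03e+09) = 9.48e+05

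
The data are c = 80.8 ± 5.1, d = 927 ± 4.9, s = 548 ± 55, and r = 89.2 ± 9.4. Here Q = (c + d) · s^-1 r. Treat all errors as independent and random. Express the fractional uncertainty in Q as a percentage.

14.6%

Let u = c + d = 1010. δu = √(δc² + δd²) = √(26.0 + 24.0) = 7.07, so δu/u = 0.00702.
Q is then a monomial in u, s, r:
δQ/Q = √((δu/u)² + (-1·δs/s)² + (1·δr/r)²) = √(4.92e-05 + 0.0101 + 0.0111) = 0.146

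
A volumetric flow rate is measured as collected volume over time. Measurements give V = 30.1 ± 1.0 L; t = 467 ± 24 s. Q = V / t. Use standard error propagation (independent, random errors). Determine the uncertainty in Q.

0.00394 L/s

Products/powers → add relative errors in quadrature, weighted by exponent:
  (1·δV/V)² = (1×0.0332)² = 0.00110;  (-1·δt/t)² = (-1×0.0514)² = 0.00264
δQ/Q = √(0.00374) = 0.0612
Q = 0.0645 L/s, so δQ = 0.0612 × 0.0645 = 0.00394 L/s.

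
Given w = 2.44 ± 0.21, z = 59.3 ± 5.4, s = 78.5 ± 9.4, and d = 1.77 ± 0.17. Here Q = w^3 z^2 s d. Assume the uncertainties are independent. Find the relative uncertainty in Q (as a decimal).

0.351

For a monomial Q ∝ w^3, z^2, s, d, fractional errors add in quadrature:
  (3·δw/w)² = (3×0.0861)² = 0.0667;  (2·δz/z)² = (2×0.0911)² = 0.0332;  (1·δs/s)² = (1×0.120)² = 0.0143;  (1·δd/d)² = (1×0.0960)² = 0.00922
δQ/Q = √(0.123) = 0.351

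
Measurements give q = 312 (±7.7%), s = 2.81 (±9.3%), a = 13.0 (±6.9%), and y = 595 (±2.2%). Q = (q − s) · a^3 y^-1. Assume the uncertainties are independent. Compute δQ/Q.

Let u = q − s = 309. δu = √(δq² + δs²) = √(577 + 0.0683) = 24.0, so δu/u = 0.0777.
Q is then a monomial in u, a, y:
δQ/Q = √((δu/u)² + (3·δa/a)² + (-1·δy/y)²) = √(0.00604 + 0.0428 + 0.000484) = 0.222

0.222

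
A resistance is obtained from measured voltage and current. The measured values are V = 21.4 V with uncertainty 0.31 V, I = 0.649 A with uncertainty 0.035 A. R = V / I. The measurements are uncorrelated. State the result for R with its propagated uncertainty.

33.0 ± 1.84 Ω

R is a product of powers, so relative uncertainties combine in quadrature:
  (1·δV/V)² = (1×0.0145)² = 0.000210;  (-1·δI/I)² = (-1×0.0539)² = 0.00291
δR/R = √(0.00312) = 0.0558
R = 33.0 Ω, so δR = 0.0558 × 33.0 = 1.84 Ω.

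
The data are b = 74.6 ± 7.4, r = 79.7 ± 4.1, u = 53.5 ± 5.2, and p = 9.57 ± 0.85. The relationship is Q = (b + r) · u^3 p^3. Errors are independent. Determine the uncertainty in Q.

Let w = b + r = 154. δw = √(δb² + δr²) = √(54.8 + 16.8) = 8.46, so δw/w = 0.0548.
Q is then a monomial in w, u, p:
δQ/Q = √((δw/w)² + (3·δu/u)² + (3·δp/p)²) = √(0.00301 + 0.0850 + 0.0710) = 0.399
Q = 2.07e+10, so δQ = 0.399 × 2.07e+10 = 8.26e+09.

8.26e+09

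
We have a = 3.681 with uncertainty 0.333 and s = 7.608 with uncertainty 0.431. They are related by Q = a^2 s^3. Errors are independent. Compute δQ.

Q is a product of powers, so relative uncertainties combine in quadrature:
  (2·δa/a)² = (2×0.0905)² = 0.0327;  (3·δs/s)² = (3×0.0567)² = 0.0289
δQ/Q = √(0.0616) = 0.248
Q = 5967, so δQ = 0.248 × 5967 = 1480.

1480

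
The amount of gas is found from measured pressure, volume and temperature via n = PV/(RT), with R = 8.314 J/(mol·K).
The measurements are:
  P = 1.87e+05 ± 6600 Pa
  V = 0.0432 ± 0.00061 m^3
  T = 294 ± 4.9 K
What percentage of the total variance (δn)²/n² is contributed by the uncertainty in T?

16.1%

(δn/n)² = (1·δP/P)² + (1·δV/V)² + (-1·δT/T)²
  P term: (1×0.0353)² = 0.00125
  V term: (1×0.0141)² = 0.000199
  T term: (-1×0.0167)² = 0.000278
Total = 0.00172. Share from T = 0.000278/0.00172 = 0.161.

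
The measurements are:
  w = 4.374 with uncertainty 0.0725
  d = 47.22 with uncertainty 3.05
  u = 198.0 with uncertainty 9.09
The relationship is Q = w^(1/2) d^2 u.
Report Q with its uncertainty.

(9.233 ± 1.27) × 10^5

For a monomial Q ∝ w^(1/2), d^2, u, fractional errors add in quadrature:
  (½·δw/w)² = (0.5×0.0166)² = 6.87e-05;  (2·δd/d)² = (2×0.0646)² = 0.0167;  (1·δu/u)² = (1×0.0459)² = 0.00211
δQ/Q = √(0.0189) = 0.137
Q = 923300, so δQ = 0.137 × 923300 = 1.27e+05.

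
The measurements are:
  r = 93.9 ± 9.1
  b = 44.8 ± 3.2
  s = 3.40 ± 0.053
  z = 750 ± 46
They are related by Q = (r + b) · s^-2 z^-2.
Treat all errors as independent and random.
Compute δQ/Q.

0.144

Let u = r + b = 139. δu = √(δr² + δb²) = √(82.8 + 10.2) = 9.65, so δu/u = 0.0695.
Q is then a monomial in u, s, z:
δQ/Q = √((δu/u)² + (-2·δs/s)² + (-2·δz/z)²) = √(0.00484 + 0.000972 + 0.0150) = 0.144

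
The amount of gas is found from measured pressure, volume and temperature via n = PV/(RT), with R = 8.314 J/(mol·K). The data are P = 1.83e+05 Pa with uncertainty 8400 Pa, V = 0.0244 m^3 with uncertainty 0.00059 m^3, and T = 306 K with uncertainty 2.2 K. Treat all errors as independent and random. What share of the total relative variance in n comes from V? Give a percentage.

21.3%

(δn/n)² = (1·δP/P)² + (1·δV/V)² + (-1·δT/T)²
  P term: (1×0.0459)² = 0.00211
  V term: (1×0.0242)² = 0.000585
  T term: (-1×0.00719)² = 5.17e-05
Total = 0.00274. Share from V = 0.000585/0.00274 = 0.213.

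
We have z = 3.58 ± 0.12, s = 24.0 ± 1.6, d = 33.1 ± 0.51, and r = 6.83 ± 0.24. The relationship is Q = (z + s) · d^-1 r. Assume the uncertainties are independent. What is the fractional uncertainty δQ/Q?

0.0697

Let u = z + s = 27.6. δu = √(δz² + δs²) = √(0.0144 + 2.56) = 1.60, so δu/u = 0.0582.
Q is then a monomial in u, d, r:
δQ/Q = √((δu/u)² + (-1·δd/d)² + (1·δr/r)²) = √(0.00338 + 0.000237 + 0.00123) = 0.0697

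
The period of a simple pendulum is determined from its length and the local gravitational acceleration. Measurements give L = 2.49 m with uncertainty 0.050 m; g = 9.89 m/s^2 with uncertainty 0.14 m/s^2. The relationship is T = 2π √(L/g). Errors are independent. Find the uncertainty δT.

0.0387 s

Relative error in a monomial: (δT/T)² = Σ (nᵢ · δxᵢ/xᵢ)².
  (½·δL/L)² = (0.5×0.0201)² = 0.000101;  (−½·δg/g)² = (-0.5×0.0142)² = 5.01e-05
δT/T = √(0.000151) = 0.0123
T = 3.15 s, so δT = 0.0123 × 3.15 = 0.0387 s.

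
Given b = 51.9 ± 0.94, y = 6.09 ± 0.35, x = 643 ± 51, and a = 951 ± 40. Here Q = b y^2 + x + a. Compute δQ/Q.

Let p = b·y^2 = 1920. δp/p = √((1·δb/b)² + (2·δy/y)²) = √(0.000328 + 0.0132) = 0.116, so δp = 224.
Q = p + x + a: δQ = √(δp² + δx² + δa²) = √(50200 + 2600 + 1600) = 233
Q = 3520, so δQ/Q = 233/3520 = 0.0663.

0.0663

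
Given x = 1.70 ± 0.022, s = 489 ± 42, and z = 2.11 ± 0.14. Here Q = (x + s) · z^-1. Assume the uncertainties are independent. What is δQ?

25.2

Let u = x + s = 491. δu = √(δx² + δs²) = √(0.000484 + 1760) = 42.0, so δu/u = 0.0856.
Q is then a monomial in u, z:
δQ/Q = √((δu/u)² + (-1·δz/z)²) = √(0.00733 + 0.00440) = 0.108
Q = 233, so δQ = 0.108 × 233 = 25.2.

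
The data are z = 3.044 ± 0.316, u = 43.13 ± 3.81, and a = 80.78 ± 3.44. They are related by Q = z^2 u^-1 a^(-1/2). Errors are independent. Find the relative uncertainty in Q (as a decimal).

0.227

For a monomial Q ∝ z^2, u^-1, a^(-1/2), fractional errors add in quadrature:
  (2·δz/z)² = (2×0.104)² = 0.0431;  (-1·δu/u)² = (-1×0.0883)² = 0.00780;  (−½·δa/a)² = (-0.5×0.0426)² = 0.000453
δQ/Q = √(0.0514) = 0.227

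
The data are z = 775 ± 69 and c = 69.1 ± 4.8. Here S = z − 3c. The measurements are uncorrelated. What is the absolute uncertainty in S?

70.5

S is a linear combination, so absolute uncertainties add in quadrature:
  (δz)² = 4760;  (3·δc)² = 207
δS = √(4970) = 70.5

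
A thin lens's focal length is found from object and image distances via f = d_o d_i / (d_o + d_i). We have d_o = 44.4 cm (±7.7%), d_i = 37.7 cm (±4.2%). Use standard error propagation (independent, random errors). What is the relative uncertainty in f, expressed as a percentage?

4.20%

∂f/∂d_o = (d_i/(d_o+d_i))² = 0.211;  ∂f/∂d_i = (d_o/(d_o+d_i))² = 0.292
δf = √((∂f/∂d_o · δd_o)² + (∂f/∂d_i · δd_i)²) = √(0.520 + 0.214) = 0.857 cm
f = 20.4 cm, so δf/f = 0.857/20.4 = 0.0420.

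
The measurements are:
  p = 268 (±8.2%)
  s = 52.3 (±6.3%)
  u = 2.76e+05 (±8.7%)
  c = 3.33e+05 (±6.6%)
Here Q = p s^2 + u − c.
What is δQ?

Let w = p·s^2 = 7.33e+05. δw/w = √((1·δp/p)² + (2·δs/s)²) = √(0.00672 + 0.0159) = 0.150, so δw = 1.1e+05.
Q = w + u − c: δQ = √(δw² + δu² + δc²) = √(1.21e+10 + 5.77e+08 + 4.83e+08) = 1.15e+05

1.15e+05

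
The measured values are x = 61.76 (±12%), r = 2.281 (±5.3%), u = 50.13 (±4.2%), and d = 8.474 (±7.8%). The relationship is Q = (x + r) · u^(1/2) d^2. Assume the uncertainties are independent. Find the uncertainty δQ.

6360

Let w = x + r = 64.04. δw = √(δx² + δr²) = √(54.9 + 0.0146) = 7.41, so δw/w = 0.116.
Q is then a monomial in w, u, d:
δQ/Q = √((δw/w)² + (½·δu/u)² + (2·δd/d)²) = √(0.0134 + 0.000441 + 0.0243) = 0.195
Q = 32560, so δQ = 0.195 × 32560 = 6360.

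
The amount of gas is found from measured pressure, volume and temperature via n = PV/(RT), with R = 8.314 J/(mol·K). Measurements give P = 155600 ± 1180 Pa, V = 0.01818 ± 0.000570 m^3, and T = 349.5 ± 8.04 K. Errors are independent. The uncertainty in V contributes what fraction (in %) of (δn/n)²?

(δn/n)² = (1·δP/P)² + (1·δV/V)² + (-1·δT/T)²
  P term: (1×0.00758)² = 5.75e-05
  V term: (1×0.0314)² = 0.000983
  T term: (-1×0.0230)² = 0.000529
Total = 0.00157. Share from V = 0.000983/0.00157 = 0.626.

62.6%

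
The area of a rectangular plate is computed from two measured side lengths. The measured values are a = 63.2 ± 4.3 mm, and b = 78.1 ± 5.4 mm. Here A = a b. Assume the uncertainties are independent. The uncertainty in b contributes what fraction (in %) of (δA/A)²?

(δA/A)² = (1·δa/a)² + (1·δb/b)²
  a term: (1×0.0680)² = 0.00463
  b term: (1×0.0691)² = 0.00478
Total = 0.00941. Share from b = 0.00478/0.00941 = 0.508.

50.8%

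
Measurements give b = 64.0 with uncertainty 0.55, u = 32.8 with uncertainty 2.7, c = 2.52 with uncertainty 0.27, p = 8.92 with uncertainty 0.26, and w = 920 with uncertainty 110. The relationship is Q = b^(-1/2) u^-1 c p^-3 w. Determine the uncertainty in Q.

Each factor contributes (exponent × relative error)² to (δQ/Q)²:
  (−½·δb/b)² = (-0.5×0.00859)² = 1.85e-05;  (-1·δu/u)² = (-1×0.0823)² = 0.00678;  (1·δc/c)² = (1×0.107)² = 0.0115;  (-3·δp/p)² = (-3×0.0291)² = 0.00765;  (1·δw/w)² = (1×0.120)² = 0.0143
δQ/Q = √(0.0402) = 0.201
Q = 0.0124, so δQ = 0.201 × 0.0124 = 0.00250.

0.00250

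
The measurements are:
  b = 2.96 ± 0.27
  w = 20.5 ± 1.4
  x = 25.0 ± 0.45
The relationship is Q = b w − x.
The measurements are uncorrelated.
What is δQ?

6.93

Let p = b·w = 60.7. δp/p = √((1·δb/b)² + (1·δw/w)²) = √(0.00832 + 0.00466) = 0.114, so δp = 6.91.
Q = p − x: δQ = √(δp² + δx²) = √(47.8 + 0.203) = 6.93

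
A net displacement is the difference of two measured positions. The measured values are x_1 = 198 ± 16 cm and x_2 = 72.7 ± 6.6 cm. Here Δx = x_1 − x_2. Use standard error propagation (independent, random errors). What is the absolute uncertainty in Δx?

Δx is a linear combination, so absolute uncertainties add in quadrature:
  (δx_1)² = 256;  (δx_2)² = 43.6
δΔx = √(300) = 17.3 cm

17.3 cm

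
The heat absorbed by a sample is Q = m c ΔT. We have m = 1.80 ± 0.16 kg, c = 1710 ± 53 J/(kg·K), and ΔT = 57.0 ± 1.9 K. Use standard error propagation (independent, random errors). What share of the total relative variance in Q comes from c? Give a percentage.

9.63%

(δQ/Q)² = (1·δm/m)² + (1·δc/c)² + (1·δΔT/ΔT)²
  m term: (1×0.0889)² = 0.00790
  c term: (1×0.0310)² = 0.000961
  ΔT term: (1×0.0333)² = 0.00111
Total = 0.00997. Share from c = 0.000961/0.00997 = 0.0963.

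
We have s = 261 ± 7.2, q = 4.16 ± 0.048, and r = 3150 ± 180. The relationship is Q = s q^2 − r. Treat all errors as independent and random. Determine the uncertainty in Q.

Let p = s·q^2 = 4520. δp/p = √((1·δs/s)² + (2·δq/q)²) = √(0.000761 + 0.000533) = 0.0360, so δp = 162.
Q = p − r: δQ = √(δp² + δr²) = √(26400 + 32400) = 242

242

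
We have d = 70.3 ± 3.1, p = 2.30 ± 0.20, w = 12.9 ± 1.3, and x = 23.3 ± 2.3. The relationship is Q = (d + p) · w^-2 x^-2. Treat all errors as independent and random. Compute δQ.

0.000229

Let u = d + p = 72.6. δu = √(δd² + δp²) = √(9.61 + 0.0400) = 3.11, so δu/u = 0.0428.
Q is then a monomial in u, w, x:
δQ/Q = √((δu/u)² + (-2·δw/w)² + (-2·δx/x)²) = √(0.00183 + 0.0406 + 0.0390) = 0.285
Q = 0.000804, so δQ = 0.285 × 0.000804 = 0.000229.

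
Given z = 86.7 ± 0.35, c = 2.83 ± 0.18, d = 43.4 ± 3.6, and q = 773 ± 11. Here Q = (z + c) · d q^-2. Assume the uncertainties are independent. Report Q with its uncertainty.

Let u = z + c = 89.5. δu = √(δz² + δc²) = √(0.122 + 0.0324) = 0.394, so δu/u = 0.00440.
Q is then a monomial in u, d, q:
δQ/Q = √((δu/u)² + (1·δd/d)² + (-2·δq/q)²) = √(1.93e-05 + 0.00688 + 0.000810) = 0.0878
Q = 0.00650, so δQ = 0.0878 × 0.00650 = 0.000571.

0.00650 ± 0.000571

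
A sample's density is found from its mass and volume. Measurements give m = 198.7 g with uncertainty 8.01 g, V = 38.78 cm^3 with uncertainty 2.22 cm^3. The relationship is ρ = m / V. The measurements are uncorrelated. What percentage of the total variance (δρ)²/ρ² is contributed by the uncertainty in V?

66.9%

(δρ/ρ)² = (1·δm/m)² + (-1·δV/V)²
  m term: (1×0.0403)² = 0.00163
  V term: (-1×0.0572)² = 0.00328
Total = 0.00490. Share from V = 0.00328/0.00490 = 0.669.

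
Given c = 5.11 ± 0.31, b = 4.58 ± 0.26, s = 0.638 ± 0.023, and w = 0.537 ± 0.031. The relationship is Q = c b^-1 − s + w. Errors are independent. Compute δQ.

Let p = c·b^-1 = 1.12. δp/p = √((1·δc/c)² + (-1·δb/b)²) = √(0.00368 + 0.00322) = 0.0831, so δp = 0.0927.
Q = p − s + w: δQ = √(δp² + δs² + δw²) = √(0.00859 + 0.000529 + 0.000961) = 0.100

0.100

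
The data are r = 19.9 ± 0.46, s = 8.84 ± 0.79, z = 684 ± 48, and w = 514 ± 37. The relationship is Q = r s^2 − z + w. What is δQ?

Let p = r·s^2 = 1560. δp/p = √((1·δr/r)² + (2·δs/s)²) = √(0.000534 + 0.0319) = 0.180, so δp = 280.
Q = p − z + w: δQ = √(δp² + δz² + δw²) = √(78500 + 2300 + 1370) = 287

287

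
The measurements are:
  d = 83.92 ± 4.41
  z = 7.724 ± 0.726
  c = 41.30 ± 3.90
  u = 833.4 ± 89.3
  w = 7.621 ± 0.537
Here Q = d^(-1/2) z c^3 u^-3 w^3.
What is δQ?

0.0221

Products/powers → add relative errors in quadrature, weighted by exponent:
  (−½·δd/d)² = (-0.5×0.0526)² = 0.000690;  (1·δz/z)² = (1×0.0940)² = 0.00883;  (3·δc/c)² = (3×0.0944)² = 0.0803;  (-3·δu/u)² = (-3×0.107)² = 0.103;  (3·δw/w)² = (3×0.0705)² = 0.0447
δQ/Q = √(0.238) = 0.488
Q = 0.04542, so δQ = 0.488 × 0.04542 = 0.0221.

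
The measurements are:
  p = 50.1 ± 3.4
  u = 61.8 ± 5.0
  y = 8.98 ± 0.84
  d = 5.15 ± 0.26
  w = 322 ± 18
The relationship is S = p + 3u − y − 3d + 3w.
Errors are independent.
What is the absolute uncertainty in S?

Absolute uncertainties add in quadrature for a linear combination:
  (δp)² = 11.6;  (3·δu)² = 225;  (δy)² = 0.706;  (3·δd)² = 0.608;  (3·δw)² = 2920
δS = √(3150) = 56.2

56.2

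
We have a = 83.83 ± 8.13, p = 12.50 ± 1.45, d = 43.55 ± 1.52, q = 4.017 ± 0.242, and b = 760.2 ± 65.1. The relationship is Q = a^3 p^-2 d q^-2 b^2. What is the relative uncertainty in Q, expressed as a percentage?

For a monomial Q ∝ a^3, p^-2, d, q^-2, b^2, fractional errors add in quadrature:
  (3·δa/a)² = (3×0.0970)² = 0.0846;  (-2·δp/p)² = (-2×0.116)² = 0.0538;  (1·δd/d)² = (1×0.0349)² = 0.00122;  (-2·δq/q)² = (-2×0.0602)² = 0.0145;  (2·δb/b)² = (2×0.0856)² = 0.0293
δQ/Q = √(0.184) = 0.428

42.8%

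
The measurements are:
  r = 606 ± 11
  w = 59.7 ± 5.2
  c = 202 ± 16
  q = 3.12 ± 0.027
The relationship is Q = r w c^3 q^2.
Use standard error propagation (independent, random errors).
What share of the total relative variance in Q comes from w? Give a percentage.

(δQ/Q)² = (1·δr/r)² + (1·δw/w)² + (3·δc/c)² + (2·δq/q)²
  r term: (1×0.0182)² = 0.000329
  w term: (1×0.0871)² = 0.00759
  c term: (3×0.0792)² = 0.0565
  q term: (2×0.00865)² = 0.000300
Total = 0.0647. Share from w = 0.00759/0.0647 = 0.117.

11.7%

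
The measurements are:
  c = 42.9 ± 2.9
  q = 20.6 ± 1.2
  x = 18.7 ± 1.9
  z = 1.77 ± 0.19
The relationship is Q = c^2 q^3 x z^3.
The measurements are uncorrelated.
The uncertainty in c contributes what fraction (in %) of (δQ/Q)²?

11.2%

(δQ/Q)² = (2·δc/c)² + (3·δq/q)² + (1·δx/x)² + (3·δz/z)²
  c term: (2×0.0676)² = 0.0183
  q term: (3×0.0583)² = 0.0305
  x term: (1×0.102)² = 0.0103
  z term: (3×0.107)² = 0.104
Total = 0.163. Share from c = 0.0183/0.163 = 0.112.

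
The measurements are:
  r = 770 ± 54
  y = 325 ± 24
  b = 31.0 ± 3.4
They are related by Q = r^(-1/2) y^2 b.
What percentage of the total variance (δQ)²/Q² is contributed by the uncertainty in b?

34.3%

(δQ/Q)² = (−½·δr/r)² + (2·δy/y)² + (1·δb/b)²
  r term: (-0.5×0.0701)² = 0.00123
  y term: (2×0.0738)² = 0.0218
  b term: (1×0.110)² = 0.0120
Total = 0.0351. Share from b = 0.0120/0.0351 = 0.343.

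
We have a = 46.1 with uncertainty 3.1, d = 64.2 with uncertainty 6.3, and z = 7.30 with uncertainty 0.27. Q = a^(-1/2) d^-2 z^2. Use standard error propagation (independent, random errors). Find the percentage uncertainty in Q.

Q is a product of powers, so relative uncertainties combine in quadrature:
  (−½·δa/a)² = (-0.5×0.0672)² = 0.00113;  (-2·δd/d)² = (-2×0.0981)² = 0.0385;  (2·δz/z)² = (2×0.0370)² = 0.00547
δQ/Q = √(0.0451) = 0.212

21.2%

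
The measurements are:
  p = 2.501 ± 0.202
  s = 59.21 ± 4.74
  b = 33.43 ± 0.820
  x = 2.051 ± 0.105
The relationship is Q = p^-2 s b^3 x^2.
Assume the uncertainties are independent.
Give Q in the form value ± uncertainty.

For a monomial Q ∝ p^-2, s, b^3, x^2, fractional errors add in quadrature:
  (-2·δp/p)² = (-2×0.0808)² = 0.0261;  (1·δs/s)² = (1×0.0801)² = 0.00641;  (3·δb/b)² = (3×0.0245)² = 0.00541;  (2·δx/x)² = (2×0.0512)² = 0.0105
δQ/Q = √(0.0484) = 0.220
Q = 1.488e+06, so δQ = 0.220 × 1.488e+06 = 3.27e+05.

(1.488 ± 0.327) × 10^6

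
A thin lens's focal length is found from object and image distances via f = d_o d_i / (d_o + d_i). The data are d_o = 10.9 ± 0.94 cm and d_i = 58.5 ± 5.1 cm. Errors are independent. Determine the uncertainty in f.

0.680 cm

∂f/∂d_o = (d_i/(d_o+d_i))² = 0.711;  ∂f/∂d_i = (d_o/(d_o+d_i))² = 0.0247
δf = √((∂f/∂d_o · δd_o)² + (∂f/∂d_i · δd_i)²) = √(0.446 + 0.0158) = 0.680 cm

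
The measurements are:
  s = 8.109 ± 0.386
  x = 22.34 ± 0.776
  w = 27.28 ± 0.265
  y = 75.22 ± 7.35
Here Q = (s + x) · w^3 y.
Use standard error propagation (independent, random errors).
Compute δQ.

4.92e+06

Let u = s + x = 30.45. δu = √(δs² + δx²) = √(0.149 + 0.602) = 0.867, so δu/u = 0.0285.
Q is then a monomial in u, w, y:
δQ/Q = √((δu/u)² + (3·δw/w)² + (1·δy/y)²) = √(0.000810 + 0.000849 + 0.00955) = 0.106
Q = 4.65e+07, so δQ = 0.106 × 4.65e+07 = 4.92e+06.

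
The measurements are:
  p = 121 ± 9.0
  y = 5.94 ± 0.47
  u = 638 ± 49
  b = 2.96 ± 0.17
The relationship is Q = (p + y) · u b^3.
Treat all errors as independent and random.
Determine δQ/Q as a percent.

Let w = p + y = 127. δw = √(δp² + δy²) = √(81.0 + 0.221) = 9.01, so δw/w = 0.0710.
Q is then a monomial in w, u, b:
δQ/Q = √((δw/w)² + (1·δu/u)² + (3·δb/b)²) = √(0.00504 + 0.00590 + 0.0297) = 0.202

20.2%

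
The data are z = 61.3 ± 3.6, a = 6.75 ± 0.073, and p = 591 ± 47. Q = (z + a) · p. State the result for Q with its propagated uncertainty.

40200 ± 3840

Let u = z + a = 68.0. δu = √(δz² + δa²) = √(13.0 + 0.00533) = 3.60, so δu/u = 0.0529.
Q is then a monomial in u, p:
δQ/Q = √((δu/u)² + (1·δp/p)²) = √(0.00280 + 0.00632) = 0.0955
Q = 40200, so δQ = 0.0955 × 40200 = 3840.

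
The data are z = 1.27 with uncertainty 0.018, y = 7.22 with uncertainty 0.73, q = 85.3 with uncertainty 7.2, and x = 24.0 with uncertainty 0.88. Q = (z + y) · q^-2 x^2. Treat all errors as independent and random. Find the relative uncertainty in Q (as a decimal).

0.203

Let u = z + y = 8.49. δu = √(δz² + δy²) = √(0.000324 + 0.533) = 0.730, so δu/u = 0.0860.
Q is then a monomial in u, q, x:
δQ/Q = √((δu/u)² + (-2·δq/q)² + (2·δx/x)²) = √(0.00740 + 0.0285 + 0.00538) = 0.203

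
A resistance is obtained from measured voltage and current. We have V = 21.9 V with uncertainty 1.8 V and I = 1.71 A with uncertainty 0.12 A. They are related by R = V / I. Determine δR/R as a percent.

10.8%

Relative error in a monomial: (δR/R)² = Σ (nᵢ · δxᵢ/xᵢ)².
  (1·δV/V)² = (1×0.0822)² = 0.00676;  (-1·δI/I)² = (-1×0.0702)² = 0.00492
δR/R = √(0.0117) = 0.108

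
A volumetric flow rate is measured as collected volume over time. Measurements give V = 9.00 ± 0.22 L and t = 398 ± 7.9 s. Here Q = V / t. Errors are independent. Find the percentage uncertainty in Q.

Q is a product of powers, so relative uncertainties combine in quadrature:
  (1·δV/V)² = (1×0.0244)² = 0.000598;  (-1·δt/t)² = (-1×0.0198)² = 0.000394
δQ/Q = √(0.000992) = 0.0315

3.15%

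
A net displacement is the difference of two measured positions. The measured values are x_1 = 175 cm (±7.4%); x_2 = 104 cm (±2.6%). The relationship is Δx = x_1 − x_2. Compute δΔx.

13.2 cm

Sums and differences: (δΔx)² = Σ (cᵢ δxᵢ)².
  (δx_1)² = 168;  (δx_2)² = 7.31
δΔx = √(175) = 13.2 cm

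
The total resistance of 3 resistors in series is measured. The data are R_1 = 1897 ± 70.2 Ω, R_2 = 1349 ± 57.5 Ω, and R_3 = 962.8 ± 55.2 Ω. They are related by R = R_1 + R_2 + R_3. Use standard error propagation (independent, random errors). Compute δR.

106 Ω

Each term contributes (cᵢ δxᵢ)² to (δR)²:
  (δR_1)² = 4930;  (δR_2)² = 3310;  (δR_3)² = 3050
δR = √(11300) = 106 Ω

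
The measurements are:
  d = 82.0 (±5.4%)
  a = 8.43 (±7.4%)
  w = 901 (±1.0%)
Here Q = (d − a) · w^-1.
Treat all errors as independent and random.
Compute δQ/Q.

Let u = d − a = 73.6. δu = √(δd² + δa²) = √(19.6 + 0.389) = 4.47, so δu/u = 0.0608.
Q is then a monomial in u, w:
δQ/Q = √((δu/u)² + (-1·δw/w)²) = √(0.00369 + 0.000100) = 0.0616

0.0616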